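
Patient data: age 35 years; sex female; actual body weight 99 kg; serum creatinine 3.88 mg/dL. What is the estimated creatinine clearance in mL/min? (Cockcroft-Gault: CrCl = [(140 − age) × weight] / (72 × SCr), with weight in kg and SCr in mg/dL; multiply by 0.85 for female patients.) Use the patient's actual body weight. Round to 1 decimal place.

31.6 mL/min

CrCl = (140 − 35) × 99 / (72 × 3.88) × 0.85 = 10395.0 / 279.36 × 0.85 ≈ 31.6 mL/min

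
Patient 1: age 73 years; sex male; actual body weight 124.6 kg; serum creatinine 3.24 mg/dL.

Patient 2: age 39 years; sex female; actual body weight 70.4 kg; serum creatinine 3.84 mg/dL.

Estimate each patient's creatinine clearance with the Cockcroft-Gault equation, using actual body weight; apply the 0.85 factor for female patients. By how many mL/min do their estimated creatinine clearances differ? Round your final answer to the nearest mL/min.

Patient 1: CrCl = (140 − 73) × 124.6 / (72 × 3.24) = 8348.2 / 233.28 ≈ 35.8 mL/min
Patient 2: CrCl = (140 − 39) × 70.4 / (72 × 3.84) × 0.85 = 7110.4 / 276.48 × 0.85 ≈ 21.9 mL/min
|35.8 − 21.9| = 13.9 mL/min

14 mL/min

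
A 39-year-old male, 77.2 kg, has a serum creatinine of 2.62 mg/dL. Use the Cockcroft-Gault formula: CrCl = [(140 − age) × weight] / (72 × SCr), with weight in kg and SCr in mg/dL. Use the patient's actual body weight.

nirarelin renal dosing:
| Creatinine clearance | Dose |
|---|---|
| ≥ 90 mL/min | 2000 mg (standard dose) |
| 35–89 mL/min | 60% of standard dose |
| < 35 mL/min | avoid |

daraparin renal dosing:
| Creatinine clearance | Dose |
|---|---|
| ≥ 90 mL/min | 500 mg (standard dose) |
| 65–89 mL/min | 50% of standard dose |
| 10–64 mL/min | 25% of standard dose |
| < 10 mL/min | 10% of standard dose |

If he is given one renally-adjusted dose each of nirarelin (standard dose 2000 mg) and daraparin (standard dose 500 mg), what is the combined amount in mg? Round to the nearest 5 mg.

1325 mg

CrCl = (140 − 39) × 77.2 / (72 × 2.62) = 7797.2 / 188.64 ≈ 41.3 mL/min
CrCl ≈ 41 mL/min.
nirarelin: 35–89 mL/min → 60% of 2000 mg = 1200 mg.
daraparin: 10–64 mL/min → 25% of 500 mg = 125 mg.
Total = 1200 + 125 = 1325 mg.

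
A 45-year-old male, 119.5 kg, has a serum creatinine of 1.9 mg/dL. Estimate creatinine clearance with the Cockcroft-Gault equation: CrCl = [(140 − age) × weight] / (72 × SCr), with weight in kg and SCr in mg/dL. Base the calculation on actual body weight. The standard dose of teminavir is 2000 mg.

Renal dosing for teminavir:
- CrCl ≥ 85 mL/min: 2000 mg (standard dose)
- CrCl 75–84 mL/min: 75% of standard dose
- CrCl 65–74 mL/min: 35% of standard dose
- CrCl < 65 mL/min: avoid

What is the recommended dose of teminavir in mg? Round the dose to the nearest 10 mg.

CrCl = (140 − 45) × 119.5 / (72 × 1.9) = 11352.5 / 136.80 ≈ 83.0 mL/min
CrCl ≈ 83 mL/min → bracket 75–84 mL/min.
75% of 2000 mg = 1500 mg

1500 mg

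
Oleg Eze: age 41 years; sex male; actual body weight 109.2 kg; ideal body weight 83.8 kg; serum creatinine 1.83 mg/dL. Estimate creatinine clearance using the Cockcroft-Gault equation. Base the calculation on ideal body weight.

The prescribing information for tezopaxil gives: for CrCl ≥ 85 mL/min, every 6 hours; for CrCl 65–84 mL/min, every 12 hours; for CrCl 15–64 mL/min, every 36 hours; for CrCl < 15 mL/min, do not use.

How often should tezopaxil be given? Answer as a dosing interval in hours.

every 36 hours

CrCl = (140 − 41) × 83.8 / (72 × 1.83) = 8296.2 / 131.76 ≈ 63.0 mL/min
CrCl ≈ 63 mL/min → bracket 15–64 mL/min → every 36 hours.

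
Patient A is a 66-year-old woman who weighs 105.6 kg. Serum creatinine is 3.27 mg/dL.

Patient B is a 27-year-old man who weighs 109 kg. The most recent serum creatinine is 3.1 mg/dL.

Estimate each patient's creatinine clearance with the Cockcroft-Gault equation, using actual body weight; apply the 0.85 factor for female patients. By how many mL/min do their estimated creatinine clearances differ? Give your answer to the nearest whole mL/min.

Patient A: CrCl = (140 − 66) × 105.6 / (72 × 3.27) × 0.85 = 7814.4 / 235.44 × 0.85 ≈ 28.2 mL/min
Patient B: CrCl = (140 − 27) × 109 / (72 × 3.1) = 12317.0 / 223.20 ≈ 55.2 mL/min
|28.2 − 55.2| = 27.0 mL/min

27 mL/min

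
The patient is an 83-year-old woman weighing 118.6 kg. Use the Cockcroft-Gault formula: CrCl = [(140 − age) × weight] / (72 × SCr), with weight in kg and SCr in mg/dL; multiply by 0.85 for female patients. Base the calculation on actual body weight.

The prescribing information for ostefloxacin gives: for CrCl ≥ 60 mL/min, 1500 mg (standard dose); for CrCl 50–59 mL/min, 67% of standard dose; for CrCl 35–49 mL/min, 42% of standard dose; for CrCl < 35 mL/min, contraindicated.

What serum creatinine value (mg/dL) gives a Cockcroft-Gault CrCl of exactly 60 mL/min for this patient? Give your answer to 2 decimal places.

1.33 mg/dL

Standard dose requires CrCl ≥ 60 mL/min.
Set (140 − 83) × 118.6 × 0.85 / (72 × SCr) = 60
SCr = (140 − 83) × 118.6 × 0.85 / (72 × 60) = 1.330 mg/dL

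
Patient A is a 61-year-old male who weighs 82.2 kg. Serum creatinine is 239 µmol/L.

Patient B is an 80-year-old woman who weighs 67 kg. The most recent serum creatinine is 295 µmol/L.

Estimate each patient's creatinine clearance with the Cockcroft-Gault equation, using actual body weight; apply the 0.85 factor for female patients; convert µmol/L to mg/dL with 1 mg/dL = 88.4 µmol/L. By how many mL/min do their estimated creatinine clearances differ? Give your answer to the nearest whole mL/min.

Patient A: SCr = 239 / 88.4 = 2.704 mg/dL
Patient A: CrCl = (140 − 61) × 82.2 / (72 × 2.704) = 6493.8 / 194.69 ≈ 33.4 mL/min
Patient B: SCr = 295 / 88.4 = 3.337 mg/dL
Patient B: CrCl = (140 − 80) × 67 / (72 × 3.337) × 0.85 = 4020.0 / 240.26 × 0.85 ≈ 14.2 mL/min
|33.4 − 14.2| = 19.2 mL/min

19 mL/min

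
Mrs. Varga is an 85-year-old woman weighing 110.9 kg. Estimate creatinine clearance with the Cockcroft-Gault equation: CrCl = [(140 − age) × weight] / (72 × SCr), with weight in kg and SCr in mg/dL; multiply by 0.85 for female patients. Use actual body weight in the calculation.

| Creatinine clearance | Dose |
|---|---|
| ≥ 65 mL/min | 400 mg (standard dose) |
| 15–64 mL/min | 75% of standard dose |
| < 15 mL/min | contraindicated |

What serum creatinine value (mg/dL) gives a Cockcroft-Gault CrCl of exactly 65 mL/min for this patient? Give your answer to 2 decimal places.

1.11 mg/dL

Standard dose requires CrCl ≥ 65 mL/min.
Set (140 − 85) × 110.9 × 0.85 / (72 × SCr) = 65
SCr = (140 − 85) × 110.9 × 0.85 / (72 × 65) = 1.108 mg/dL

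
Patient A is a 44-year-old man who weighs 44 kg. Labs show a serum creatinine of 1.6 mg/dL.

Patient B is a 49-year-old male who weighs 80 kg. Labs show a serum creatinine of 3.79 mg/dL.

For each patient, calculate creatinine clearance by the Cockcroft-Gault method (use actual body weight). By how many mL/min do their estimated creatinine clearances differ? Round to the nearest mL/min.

10 mL/min

Patient A: CrCl = (140 − 44) × 44 / (72 × 1.6) = 4224.0 / 115.20 ≈ 36.7 mL/min
Patient B: CrCl = (140 − 49) × 80 / (72 × 3.79) = 7280.0 / 272.88 ≈ 26.7 mL/min
|36.7 − 26.7| = 10.0 mL/min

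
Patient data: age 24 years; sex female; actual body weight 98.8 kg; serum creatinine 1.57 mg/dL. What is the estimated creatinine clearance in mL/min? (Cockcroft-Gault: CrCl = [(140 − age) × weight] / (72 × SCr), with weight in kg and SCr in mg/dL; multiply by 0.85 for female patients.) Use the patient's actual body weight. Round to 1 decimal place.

CrCl = (140 − 24) × 98.8 / (72 × 1.57) × 0.85 = 11460.8 / 113.04 × 0.85 ≈ 86.2 mL/min

86.2 mL/min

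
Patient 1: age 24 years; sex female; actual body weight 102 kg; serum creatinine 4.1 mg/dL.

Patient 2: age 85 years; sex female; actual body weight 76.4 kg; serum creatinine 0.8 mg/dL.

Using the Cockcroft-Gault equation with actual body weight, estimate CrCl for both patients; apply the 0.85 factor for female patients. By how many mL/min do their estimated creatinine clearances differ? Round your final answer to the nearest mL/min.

28 mL/min

Patient 1: CrCl = (140 − 24) × 102 / (72 × 4.1) × 0.85 = 11832.0 / 295.20 × 0.85 ≈ 34.1 mL/min
Patient 2: CrCl = (140 − 85) × 76.4 / (72 × 0.8) × 0.85 = 4202.0 / 57.60 × 0.85 ≈ 62.0 mL/min
|34.1 − 62.0| = 27.9 mL/min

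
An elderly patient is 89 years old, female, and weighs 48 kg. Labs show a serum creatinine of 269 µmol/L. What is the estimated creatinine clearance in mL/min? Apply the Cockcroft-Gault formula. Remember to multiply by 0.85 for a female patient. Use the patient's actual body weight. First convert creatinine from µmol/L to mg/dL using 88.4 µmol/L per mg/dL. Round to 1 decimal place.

SCr = 269 / 88.4 = 3.043 mg/dL
CrCl = (140 − 89) × 48 / (72 × 3.043) × 0.85 = 2448.0 / 219.10 × 0.85 ≈ 9.5 mL/min

9.5 mL/min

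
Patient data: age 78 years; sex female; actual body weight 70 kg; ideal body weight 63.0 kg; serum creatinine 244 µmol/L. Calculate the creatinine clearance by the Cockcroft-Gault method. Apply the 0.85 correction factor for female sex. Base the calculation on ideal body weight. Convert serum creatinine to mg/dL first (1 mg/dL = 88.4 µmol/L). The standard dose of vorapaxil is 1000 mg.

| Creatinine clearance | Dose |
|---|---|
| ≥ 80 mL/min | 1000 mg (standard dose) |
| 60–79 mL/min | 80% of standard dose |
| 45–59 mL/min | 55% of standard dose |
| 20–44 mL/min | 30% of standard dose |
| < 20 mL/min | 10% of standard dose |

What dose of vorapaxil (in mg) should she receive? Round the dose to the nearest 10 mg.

100 mg

SCr = 244 / 88.4 = 2.76 mg/dL
CrCl = (140 − 78) × 63 / (72 × 2.76) × 0.85 = 3906.0 / 198.72 × 0.85 ≈ 16.7 mL/min
CrCl ≈ 17 mL/min → bracket < 20 mL/min.
10% of 1000 mg = 100 mg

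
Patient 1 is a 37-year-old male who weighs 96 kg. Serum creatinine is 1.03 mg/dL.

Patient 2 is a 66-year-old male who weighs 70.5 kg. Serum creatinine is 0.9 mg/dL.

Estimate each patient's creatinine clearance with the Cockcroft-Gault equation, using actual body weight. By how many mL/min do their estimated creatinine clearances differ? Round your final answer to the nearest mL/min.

Patient 1: CrCl = (140 − 37) × 96 / (72 × 1.03) = 9888.0 / 74.16 ≈ 133.3 mL/min
Patient 2: CrCl = (140 − 66) × 70.5 / (72 × 0.9) = 5217.0 / 64.80 ≈ 80.5 mL/min
|133.3 − 80.5| = 52.8 mL/min

53 mL/min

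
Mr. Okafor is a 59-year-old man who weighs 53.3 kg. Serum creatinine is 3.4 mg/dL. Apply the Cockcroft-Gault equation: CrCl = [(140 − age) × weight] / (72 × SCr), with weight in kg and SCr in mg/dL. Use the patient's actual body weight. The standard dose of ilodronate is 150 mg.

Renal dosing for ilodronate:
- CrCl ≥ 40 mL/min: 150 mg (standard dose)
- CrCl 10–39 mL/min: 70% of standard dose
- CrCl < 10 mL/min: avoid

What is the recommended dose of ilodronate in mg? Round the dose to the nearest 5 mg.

CrCl = (140 − 59) × 53.3 / (72 × 3.4) = 4317.3 / 244.80 ≈ 17.6 mL/min
CrCl ≈ 18 mL/min → bracket 10–39 mL/min.
70% of 150 mg = 105 mg

105 mg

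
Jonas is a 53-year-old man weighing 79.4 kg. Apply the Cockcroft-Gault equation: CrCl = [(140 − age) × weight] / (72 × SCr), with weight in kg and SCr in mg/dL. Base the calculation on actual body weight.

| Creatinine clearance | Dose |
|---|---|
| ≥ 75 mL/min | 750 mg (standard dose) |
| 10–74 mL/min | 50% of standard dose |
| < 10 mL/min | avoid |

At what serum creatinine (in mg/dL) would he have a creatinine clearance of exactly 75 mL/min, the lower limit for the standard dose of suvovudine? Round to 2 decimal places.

1.28 mg/dL

Standard dose requires CrCl ≥ 75 mL/min.
Set (140 − 53) × 79.4 / (72 × SCr) = 75
SCr = (140 − 53) × 79.4 / (72 × 75) = 1.279 mg/dL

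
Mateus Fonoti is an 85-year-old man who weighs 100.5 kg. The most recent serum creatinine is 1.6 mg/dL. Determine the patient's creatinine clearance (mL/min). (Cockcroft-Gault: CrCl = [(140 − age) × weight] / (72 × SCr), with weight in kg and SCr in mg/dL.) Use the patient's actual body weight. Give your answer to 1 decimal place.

CrCl = (140 − 85) × 100.5 / (72 × 1.6) = 5527.5 / 115.20 ≈ 48.0 mL/min

48.0 mL/min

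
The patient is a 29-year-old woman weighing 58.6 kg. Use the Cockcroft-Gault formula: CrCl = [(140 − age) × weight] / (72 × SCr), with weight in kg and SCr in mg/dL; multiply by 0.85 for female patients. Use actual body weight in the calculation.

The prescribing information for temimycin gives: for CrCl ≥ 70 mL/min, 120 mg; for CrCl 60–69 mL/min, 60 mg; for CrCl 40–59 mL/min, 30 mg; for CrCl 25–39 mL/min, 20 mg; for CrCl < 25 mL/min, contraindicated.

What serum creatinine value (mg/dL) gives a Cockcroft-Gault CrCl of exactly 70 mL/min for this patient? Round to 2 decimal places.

Standard dose requires CrCl ≥ 70 mL/min.
Set (140 − 29) × 58.6 × 0.85 / (72 × SCr) = 70
SCr = (140 − 29) × 58.6 × 0.85 / (72 × 70) = 1.097 mg/dL

1.10 mg/dL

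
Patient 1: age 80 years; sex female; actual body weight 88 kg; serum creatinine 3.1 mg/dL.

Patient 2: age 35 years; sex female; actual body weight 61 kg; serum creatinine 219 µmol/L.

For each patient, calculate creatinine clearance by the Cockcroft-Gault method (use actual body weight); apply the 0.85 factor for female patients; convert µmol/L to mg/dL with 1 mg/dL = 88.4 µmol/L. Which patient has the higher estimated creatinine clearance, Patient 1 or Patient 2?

Patient 2

Patient 1: CrCl = (140 − 80) × 88 / (72 × 3.1) × 0.85 = 5280.0 / 223.20 × 0.85 ≈ 20.1 mL/min
Patient 2: SCr = 219 / 88.4 = 2.477 mg/dL
Patient 2: CrCl = (140 − 35) × 61 / (72 × 2.477) × 0.85 = 6405.0 / 178.34 × 0.85 ≈ 30.5 mL/min
20.1 vs 30.5 mL/min → Patient 2 is higher.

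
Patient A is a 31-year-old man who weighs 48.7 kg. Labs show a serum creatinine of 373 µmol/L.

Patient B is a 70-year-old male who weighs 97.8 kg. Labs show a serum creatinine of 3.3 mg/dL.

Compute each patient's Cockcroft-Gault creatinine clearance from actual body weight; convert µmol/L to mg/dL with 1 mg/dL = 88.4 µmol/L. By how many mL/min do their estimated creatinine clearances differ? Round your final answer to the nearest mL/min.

11 mL/min

Patient A: SCr = 373 / 88.4 = 4.219 mg/dL
Patient A: CrCl = (140 − 31) × 48.7 / (72 × 4.219) = 5308.3 / 303.77 ≈ 17.5 mL/min
Patient B: CrCl = (140 − 70) × 97.8 / (72 × 3.3) = 6846.0 / 237.60 ≈ 28.8 mL/min
|17.5 − 28.8| = 11.3 mL/min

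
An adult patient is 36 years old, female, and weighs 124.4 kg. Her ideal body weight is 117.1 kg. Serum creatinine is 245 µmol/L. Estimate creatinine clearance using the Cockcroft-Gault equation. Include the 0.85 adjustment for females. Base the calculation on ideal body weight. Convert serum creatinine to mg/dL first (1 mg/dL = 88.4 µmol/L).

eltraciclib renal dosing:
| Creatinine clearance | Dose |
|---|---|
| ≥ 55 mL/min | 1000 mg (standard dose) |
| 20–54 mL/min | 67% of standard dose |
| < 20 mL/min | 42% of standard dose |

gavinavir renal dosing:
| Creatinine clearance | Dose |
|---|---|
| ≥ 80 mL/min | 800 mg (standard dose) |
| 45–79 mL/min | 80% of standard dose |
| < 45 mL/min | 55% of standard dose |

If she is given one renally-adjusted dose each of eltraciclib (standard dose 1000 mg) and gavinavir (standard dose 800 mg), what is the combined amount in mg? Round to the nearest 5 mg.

1310 mg

SCr = 245 / 88.4 = 2.771 mg/dL
CrCl = (140 − 36) × 117.1 / (72 × 2.771) × 0.85 = 12178.4 / 199.51 × 0.85 ≈ 51.9 mL/min
CrCl ≈ 52 mL/min.
eltraciclib: 20–54 mL/min → 67% of 1000 mg = 670 mg.
gavinavir: 45–79 mL/min → 80% of 800 mg = 640 mg.
Total = 670 + 640 = 1310 mg.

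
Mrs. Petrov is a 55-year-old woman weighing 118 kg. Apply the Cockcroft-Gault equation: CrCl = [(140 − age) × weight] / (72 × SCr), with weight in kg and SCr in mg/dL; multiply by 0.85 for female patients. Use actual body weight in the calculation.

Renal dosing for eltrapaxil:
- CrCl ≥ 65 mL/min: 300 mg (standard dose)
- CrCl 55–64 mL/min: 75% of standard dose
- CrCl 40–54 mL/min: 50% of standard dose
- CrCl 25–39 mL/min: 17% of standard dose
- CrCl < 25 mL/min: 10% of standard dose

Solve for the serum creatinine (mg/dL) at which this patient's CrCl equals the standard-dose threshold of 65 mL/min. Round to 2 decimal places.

Standard dose requires CrCl ≥ 65 mL/min.
Set (140 − 55) × 118 × 0.85 / (72 × SCr) = 65
SCr = (140 − 55) × 118 × 0.85 / (72 × 65) = 1.822 mg/dL

1.82 mg/dL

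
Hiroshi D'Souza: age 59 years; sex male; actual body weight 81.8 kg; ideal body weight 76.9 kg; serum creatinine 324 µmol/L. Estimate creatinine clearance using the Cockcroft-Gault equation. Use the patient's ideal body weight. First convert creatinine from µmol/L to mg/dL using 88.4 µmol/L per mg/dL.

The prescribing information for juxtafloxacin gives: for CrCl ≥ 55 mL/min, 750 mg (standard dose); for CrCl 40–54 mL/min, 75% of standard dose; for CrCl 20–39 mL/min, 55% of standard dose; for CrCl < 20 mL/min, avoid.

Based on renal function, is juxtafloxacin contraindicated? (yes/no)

SCr = 324 / 88.4 = 3.665 mg/dL
CrCl = (140 − 59) × 76.9 / (72 × 3.665) = 6228.9 / 263.88 ≈ 23.6 mL/min
CrCl ≈ 24 mL/min, which is ≥ 20 mL/min.

no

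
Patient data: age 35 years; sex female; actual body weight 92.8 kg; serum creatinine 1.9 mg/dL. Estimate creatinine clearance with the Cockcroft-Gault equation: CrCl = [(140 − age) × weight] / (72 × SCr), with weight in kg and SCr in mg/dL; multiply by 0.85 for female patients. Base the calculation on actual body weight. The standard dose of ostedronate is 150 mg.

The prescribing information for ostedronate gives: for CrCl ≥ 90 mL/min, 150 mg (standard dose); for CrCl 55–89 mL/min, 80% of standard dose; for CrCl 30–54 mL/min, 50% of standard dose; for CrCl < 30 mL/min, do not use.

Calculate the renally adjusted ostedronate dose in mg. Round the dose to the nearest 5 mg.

CrCl = (140 − 35) × 92.8 / (72 × 1.9) × 0.85 = 9744.0 / 136.80 × 0.85 ≈ 60.5 mL/min
CrCl ≈ 61 mL/min → bracket 55–89 mL/min.
80% of 150 mg = 120 mg

120 mg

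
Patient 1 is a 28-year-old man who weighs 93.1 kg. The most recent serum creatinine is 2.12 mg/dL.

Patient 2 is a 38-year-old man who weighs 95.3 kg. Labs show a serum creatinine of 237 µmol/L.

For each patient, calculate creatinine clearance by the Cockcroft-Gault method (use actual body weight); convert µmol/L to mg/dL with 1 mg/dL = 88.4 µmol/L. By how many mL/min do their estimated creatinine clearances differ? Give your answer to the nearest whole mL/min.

18 mL/min

Patient 1: CrCl = (140 − 28) × 93.1 / (72 × 2.12) = 10427.2 / 152.64 ≈ 68.3 mL/min
Patient 2: SCr = 237 / 88.4 = 2.681 mg/dL
Patient 2: CrCl = (140 − 38) × 95.3 / (72 × 2.681) = 9720.6 / 193.03 ≈ 50.4 mL/min
|68.3 − 50.4| = 17.9 mL/min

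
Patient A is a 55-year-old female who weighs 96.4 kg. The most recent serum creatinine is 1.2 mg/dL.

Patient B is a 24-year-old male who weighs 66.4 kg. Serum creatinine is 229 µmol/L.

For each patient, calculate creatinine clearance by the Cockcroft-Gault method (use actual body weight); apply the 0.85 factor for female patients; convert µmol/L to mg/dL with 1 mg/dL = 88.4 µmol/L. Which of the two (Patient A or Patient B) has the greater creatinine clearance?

Patient A: CrCl = (140 − 55) × 96.4 / (72 × 1.2) × 0.85 = 8194.0 / 86.40 × 0.85 ≈ 80.6 mL/min
Patient B: SCr = 229 / 88.4 = 2.59 mg/dL
Patient B: CrCl = (140 − 24) × 66.4 / (72 × 2.59) = 7702.4 / 186.48 ≈ 41.3 mL/min
80.6 vs 41.3 mL/min → Patient A is higher.

Patient A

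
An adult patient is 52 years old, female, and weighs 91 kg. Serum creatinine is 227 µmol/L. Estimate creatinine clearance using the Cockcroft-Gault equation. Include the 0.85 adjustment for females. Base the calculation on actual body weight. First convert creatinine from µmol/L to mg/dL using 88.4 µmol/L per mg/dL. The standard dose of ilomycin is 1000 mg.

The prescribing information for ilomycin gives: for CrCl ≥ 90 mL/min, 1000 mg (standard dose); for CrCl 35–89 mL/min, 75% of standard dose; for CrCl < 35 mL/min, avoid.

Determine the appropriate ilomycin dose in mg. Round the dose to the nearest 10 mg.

SCr = 227 / 88.4 = 2.568 mg/dL
CrCl = (140 − 52) × 91 / (72 × 2.568) × 0.85 = 8008.0 / 184.90 × 0.85 ≈ 36.8 mL/min
CrCl ≈ 37 mL/min → bracket 35–89 mL/min.
75% of 1000 mg = 750 mg

750 mg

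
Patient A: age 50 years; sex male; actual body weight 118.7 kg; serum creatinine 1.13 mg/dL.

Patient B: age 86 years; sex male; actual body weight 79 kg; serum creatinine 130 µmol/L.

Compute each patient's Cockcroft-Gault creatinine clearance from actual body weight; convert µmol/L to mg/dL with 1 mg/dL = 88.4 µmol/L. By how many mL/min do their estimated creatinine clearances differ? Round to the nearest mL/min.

91 mL/min

Patient A: CrCl = (140 − 50) × 118.7 / (72 × 1.13) = 10683.0 / 81.36 ≈ 131.3 mL/min
Patient B: SCr = 130 / 88.4 = 1.471 mg/dL
Patient B: CrCl = (140 − 86) × 79 / (72 × 1.471) = 4266.0 / 105.91 ≈ 40.3 mL/min
|131.3 − 40.3| = 91.0 mL/min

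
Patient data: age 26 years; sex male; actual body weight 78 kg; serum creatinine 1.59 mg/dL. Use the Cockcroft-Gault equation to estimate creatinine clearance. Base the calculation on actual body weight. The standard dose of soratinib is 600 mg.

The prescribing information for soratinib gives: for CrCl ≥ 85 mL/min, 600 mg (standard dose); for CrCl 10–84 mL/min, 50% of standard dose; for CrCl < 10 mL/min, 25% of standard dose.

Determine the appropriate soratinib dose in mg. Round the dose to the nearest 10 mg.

CrCl = (140 − 26) × 78 / (72 × 1.59) = 8892.0 / 114.48 ≈ 77.7 mL/min
CrCl ≈ 78 mL/min → bracket 10–84 mL/min.
50% of 600 mg = 300 mg

300 mg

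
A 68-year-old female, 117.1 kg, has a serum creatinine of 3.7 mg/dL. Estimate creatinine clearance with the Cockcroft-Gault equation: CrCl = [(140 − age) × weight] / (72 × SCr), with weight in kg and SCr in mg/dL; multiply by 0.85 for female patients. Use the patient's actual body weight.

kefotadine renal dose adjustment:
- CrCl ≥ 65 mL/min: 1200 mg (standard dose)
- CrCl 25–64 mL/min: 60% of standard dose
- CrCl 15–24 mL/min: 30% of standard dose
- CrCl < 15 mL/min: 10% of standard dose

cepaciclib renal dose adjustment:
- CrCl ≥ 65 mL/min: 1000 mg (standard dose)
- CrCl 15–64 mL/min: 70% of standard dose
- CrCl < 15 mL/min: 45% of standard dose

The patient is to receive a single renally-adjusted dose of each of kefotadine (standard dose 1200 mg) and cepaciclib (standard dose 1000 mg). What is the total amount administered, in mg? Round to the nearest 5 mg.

CrCl = (140 − 68) × 117.1 / (72 × 3.7) × 0.85 = 8431.2 / 266.40 × 0.85 ≈ 26.9 mL/min
CrCl ≈ 27 mL/min.
kefotadine: 25–64 mL/min → 60% of 1200 mg = 720 mg.
cepaciclib: 15–64 mL/min → 70% of 1000 mg = 700 mg.
Total = 720 + 700 = 1420 mg.

1420 mg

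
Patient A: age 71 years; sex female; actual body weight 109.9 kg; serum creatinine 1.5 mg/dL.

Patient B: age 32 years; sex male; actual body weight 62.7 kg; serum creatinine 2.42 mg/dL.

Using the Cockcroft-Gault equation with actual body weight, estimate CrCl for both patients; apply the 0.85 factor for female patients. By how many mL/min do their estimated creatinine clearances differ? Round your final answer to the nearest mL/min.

21 mL/min

Patient A: CrCl = (140 − 71) × 109.9 / (72 × 1.5) × 0.85 = 7583.1 / 108.00 × 0.85 ≈ 59.7 mL/min
Patient B: CrCl = (140 − 32) × 62.7 / (72 × 2.42) = 6771.6 / 174.24 ≈ 38.9 mL/min
|59.7 − 38.9| = 20.8 mL/min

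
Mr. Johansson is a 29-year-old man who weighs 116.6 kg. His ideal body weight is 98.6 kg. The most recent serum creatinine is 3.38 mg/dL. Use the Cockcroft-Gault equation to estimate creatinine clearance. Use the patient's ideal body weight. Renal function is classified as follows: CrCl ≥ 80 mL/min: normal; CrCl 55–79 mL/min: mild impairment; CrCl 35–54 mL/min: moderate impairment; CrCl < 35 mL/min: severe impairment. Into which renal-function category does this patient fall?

CrCl = (140 − 29) × 98.6 / (72 × 3.38) = 10944.6 / 243.36 ≈ 45.0 mL/min
45 mL/min falls in the 'moderate impairment' range.

moderate impairment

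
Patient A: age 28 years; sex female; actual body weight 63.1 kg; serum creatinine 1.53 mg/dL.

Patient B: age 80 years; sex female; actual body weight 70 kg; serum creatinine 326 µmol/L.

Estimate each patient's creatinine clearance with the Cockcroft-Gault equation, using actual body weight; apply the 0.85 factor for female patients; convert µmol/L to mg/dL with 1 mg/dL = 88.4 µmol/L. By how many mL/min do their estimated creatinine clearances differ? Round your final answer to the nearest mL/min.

41 mL/min

Patient A: CrCl = (140 − 28) × 63.1 / (72 × 1.53) × 0.85 = 7067.2 / 110.16 × 0.85 ≈ 54.5 mL/min
Patient B: SCr = 326 / 88.4 = 3.688 mg/dL
Patient B: CrCl = (140 − 80) × 70 / (72 × 3.688) × 0.85 = 4200.0 / 265.54 × 0.85 ≈ 13.4 mL/min
|54.5 − 13.4| = 41.1 mL/min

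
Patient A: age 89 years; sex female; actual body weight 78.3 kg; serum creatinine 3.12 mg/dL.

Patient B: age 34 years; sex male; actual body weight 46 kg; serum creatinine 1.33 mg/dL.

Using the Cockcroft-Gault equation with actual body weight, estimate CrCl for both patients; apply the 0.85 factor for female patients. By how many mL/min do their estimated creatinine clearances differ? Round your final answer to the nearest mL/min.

36 mL/min

Patient A: CrCl = (140 − 89) × 78.3 / (72 × 3.12) × 0.85 = 3993.3 / 224.64 × 0.85 ≈ 15.1 mL/min
Patient B: CrCl = (140 − 34) × 46 / (72 × 1.33) = 4876.0 / 95.76 ≈ 50.9 mL/min
|15.1 − 50.9| = 35.8 mL/min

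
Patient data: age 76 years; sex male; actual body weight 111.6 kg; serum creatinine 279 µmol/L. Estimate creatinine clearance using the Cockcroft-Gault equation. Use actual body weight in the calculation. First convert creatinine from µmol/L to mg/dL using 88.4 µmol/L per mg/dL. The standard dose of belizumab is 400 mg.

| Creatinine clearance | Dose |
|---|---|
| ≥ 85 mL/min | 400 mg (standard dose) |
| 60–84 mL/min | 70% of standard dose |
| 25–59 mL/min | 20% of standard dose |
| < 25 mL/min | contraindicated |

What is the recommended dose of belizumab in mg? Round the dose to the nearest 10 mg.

80 mg

SCr = 279 / 88.4 = 3.156 mg/dL
CrCl = (140 − 76) × 111.6 / (72 × 3.156) = 7142.4 / 227.23 ≈ 31.4 mL/min
CrCl ≈ 31 mL/min → bracket 25–59 mL/min.
20% of 400 mg = 80 mg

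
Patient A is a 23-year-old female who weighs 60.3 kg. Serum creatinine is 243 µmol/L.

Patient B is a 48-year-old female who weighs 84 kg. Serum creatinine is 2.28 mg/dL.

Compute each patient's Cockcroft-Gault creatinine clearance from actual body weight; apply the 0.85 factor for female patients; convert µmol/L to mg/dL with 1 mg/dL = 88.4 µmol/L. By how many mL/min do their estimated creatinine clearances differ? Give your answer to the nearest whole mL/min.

Patient A: SCr = 243 / 88.4 = 2.749 mg/dL
Patient A: CrCl = (140 − 23) × 60.3 / (72 × 2.749) × 0.85 = 7055.1 / 197.93 × 0.85 ≈ 30.3 mL/min
Patient B: CrCl = (140 − 48) × 84 / (72 × 2.28) × 0.85 = 7728.0 / 164.16 × 0.85 ≈ 40.0 mL/min
|30.3 − 40.0| = 9.7 mL/min

10 mL/min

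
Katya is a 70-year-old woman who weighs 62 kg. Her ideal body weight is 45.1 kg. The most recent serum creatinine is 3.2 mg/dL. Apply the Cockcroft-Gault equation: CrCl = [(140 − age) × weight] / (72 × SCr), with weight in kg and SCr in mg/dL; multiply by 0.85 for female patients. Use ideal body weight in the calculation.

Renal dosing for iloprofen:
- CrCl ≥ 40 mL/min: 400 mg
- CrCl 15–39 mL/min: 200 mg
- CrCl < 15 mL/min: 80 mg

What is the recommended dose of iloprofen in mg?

CrCl = (140 − 70) × 45.1 / (72 × 3.2) × 0.85 = 3157.0 / 230.40 × 0.85 ≈ 11.6 mL/min
CrCl ≈ 12 mL/min → bracket < 15 mL/min.
Dose for this bracket: 80 mg.

80 mg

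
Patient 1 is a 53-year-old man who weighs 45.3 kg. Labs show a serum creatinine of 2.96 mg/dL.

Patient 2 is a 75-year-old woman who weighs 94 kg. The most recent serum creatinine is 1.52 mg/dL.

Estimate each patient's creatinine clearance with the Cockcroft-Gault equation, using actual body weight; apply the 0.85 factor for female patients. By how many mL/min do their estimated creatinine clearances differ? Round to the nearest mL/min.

Patient 1: CrCl = (140 − 53) × 45.3 / (72 × 2.96) = 3941.1 / 213.12 ≈ 18.5 mL/min
Patient 2: CrCl = (140 − 75) × 94 / (72 × 1.52) × 0.85 = 6110.0 / 109.44 × 0.85 ≈ 47.5 mL/min
|18.5 − 47.5| = 29.0 mL/min

29 mL/min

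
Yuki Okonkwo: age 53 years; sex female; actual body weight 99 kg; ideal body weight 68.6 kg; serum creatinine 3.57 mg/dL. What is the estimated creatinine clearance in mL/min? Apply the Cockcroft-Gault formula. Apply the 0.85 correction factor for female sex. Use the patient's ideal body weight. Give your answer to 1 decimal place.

CrCl = (140 − 53) × 68.6 / (72 × 3.57) × 0.85 = 5968.2 / 257.04 × 0.85 ≈ 19.7 mL/min

19.7 mL/min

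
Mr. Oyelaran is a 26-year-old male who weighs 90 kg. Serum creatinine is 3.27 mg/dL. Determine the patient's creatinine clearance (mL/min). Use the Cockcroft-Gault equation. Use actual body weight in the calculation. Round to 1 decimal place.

43.6 mL/min

CrCl = (140 − 26) × 90 / (72 × 3.27) = 10260.0 / 235.44 ≈ 43.6 mL/min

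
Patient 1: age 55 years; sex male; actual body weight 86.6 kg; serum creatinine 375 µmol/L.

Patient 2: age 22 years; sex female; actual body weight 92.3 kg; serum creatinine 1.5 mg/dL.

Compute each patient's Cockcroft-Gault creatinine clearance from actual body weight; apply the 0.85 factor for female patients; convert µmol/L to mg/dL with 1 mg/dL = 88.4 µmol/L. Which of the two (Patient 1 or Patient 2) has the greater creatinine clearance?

Patient 2

Patient 1: SCr = 375 / 88.4 = 4.242 mg/dL
Patient 1: CrCl = (140 − 55) × 86.6 / (72 × 4.242) = 7361.0 / 305.42 ≈ 24.1 mL/min
Patient 2: CrCl = (140 − 22) × 92.3 / (72 × 1.5) × 0.85 = 10891.4 / 108.00 × 0.85 ≈ 85.7 mL/min
24.1 vs 85.7 mL/min → Patient 2 is higher.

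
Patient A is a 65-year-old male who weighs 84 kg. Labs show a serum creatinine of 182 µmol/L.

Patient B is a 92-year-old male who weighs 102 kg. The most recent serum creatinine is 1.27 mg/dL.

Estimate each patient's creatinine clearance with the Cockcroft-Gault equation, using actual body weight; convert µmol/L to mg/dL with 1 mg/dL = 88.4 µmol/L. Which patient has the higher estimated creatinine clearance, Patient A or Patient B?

Patient A: SCr = 182 / 88.4 = 2.059 mg/dL
Patient A: CrCl = (140 − 65) × 84 / (72 × 2.059) = 6300.0 / 148.25 ≈ 42.5 mL/min
Patient B: CrCl = (140 − 92) × 102 / (72 × 1.27) = 4896.0 / 91.44 ≈ 53.5 mL/min
42.5 vs 53.5 mL/min → Patient B is higher.

Patient B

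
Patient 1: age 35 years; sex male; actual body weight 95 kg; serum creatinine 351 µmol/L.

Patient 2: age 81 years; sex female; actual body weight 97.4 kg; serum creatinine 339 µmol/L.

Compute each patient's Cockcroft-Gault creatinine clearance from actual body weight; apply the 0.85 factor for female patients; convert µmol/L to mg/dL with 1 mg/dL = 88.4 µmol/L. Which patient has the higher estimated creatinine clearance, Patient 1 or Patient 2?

Patient 1

Patient 1: SCr = 351 / 88.4 = 3.971 mg/dL
Patient 1: CrCl = (140 − 35) × 95 / (72 × 3.971) = 9975.0 / 285.91 ≈ 34.9 mL/min
Patient 2: SCr = 339 / 88.4 = 3.835 mg/dL
Patient 2: CrCl = (140 − 81) × 97.4 / (72 × 3.835) × 0.85 = 5746.6 / 276.12 × 0.85 ≈ 17.7 mL/min
34.9 vs 17.7 mL/min → Patient 1 is higher.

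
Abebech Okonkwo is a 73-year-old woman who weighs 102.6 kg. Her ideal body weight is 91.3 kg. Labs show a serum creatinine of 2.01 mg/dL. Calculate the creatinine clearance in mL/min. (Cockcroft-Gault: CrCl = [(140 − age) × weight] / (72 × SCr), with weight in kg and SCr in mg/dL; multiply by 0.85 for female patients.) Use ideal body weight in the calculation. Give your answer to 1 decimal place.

CrCl = (140 − 73) × 91.3 / (72 × 2.01) × 0.85 = 6117.1 / 144.72 × 0.85 ≈ 35.9 mL/min

35.9 mL/min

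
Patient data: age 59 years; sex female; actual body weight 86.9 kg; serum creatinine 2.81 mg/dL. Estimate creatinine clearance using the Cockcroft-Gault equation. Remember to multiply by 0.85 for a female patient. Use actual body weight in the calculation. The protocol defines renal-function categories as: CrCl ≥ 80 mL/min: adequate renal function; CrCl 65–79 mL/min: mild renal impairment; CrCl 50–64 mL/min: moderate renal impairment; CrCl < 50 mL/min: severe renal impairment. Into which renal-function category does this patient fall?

CrCl = (140 − 59) × 86.9 / (72 × 2.81) × 0.85 = 7038.9 / 202.32 × 0.85 ≈ 29.6 mL/min
30 mL/min falls in the 'severe renal impairment' range.

severe renal impairment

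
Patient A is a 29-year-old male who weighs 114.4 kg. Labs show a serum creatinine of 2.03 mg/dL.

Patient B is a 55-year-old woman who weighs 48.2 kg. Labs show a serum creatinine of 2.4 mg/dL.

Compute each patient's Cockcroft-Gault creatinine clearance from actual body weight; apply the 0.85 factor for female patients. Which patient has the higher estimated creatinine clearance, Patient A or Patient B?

Patient A

Patient A: CrCl = (140 − 29) × 114.4 / (72 × 2.03) = 12698.4 / 146.16 ≈ 86.9 mL/min
Patient B: CrCl = (140 − 55) × 48.2 / (72 × 2.4) × 0.85 = 4097.0 / 172.80 × 0.85 ≈ 20.2 mL/min
86.9 vs 20.2 mL/min → Patient A is higher.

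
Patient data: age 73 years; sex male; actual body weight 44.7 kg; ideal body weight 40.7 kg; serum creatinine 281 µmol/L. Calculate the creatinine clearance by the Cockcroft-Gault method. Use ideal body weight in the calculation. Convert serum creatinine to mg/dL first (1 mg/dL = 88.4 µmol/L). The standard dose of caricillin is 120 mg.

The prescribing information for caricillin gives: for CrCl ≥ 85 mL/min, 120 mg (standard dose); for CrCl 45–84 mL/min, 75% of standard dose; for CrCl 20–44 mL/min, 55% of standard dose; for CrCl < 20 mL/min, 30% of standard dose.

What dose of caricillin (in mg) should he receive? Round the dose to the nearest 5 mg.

SCr = 281 / 88.4 = 3.179 mg/dL
CrCl = (140 − 73) × 40.7 / (72 × 3.179) = 2726.9 / 228.89 ≈ 11.9 mL/min
CrCl ≈ 12 mL/min → bracket < 20 mL/min.
30% of 120 mg = 36 mg → 35 mg

35 mg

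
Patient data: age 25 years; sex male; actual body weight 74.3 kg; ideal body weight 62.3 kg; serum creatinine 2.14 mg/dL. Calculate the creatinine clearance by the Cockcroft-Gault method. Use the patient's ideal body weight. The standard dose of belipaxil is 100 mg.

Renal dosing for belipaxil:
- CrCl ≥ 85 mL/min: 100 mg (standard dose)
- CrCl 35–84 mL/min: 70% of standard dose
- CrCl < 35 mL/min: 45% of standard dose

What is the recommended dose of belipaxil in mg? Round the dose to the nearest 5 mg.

70 mg

CrCl = (140 − 25) × 62.3 / (72 × 2.14) = 7164.5 / 154.08 ≈ 46.5 mL/min
CrCl ≈ 46 mL/min → bracket 35–84 mL/min.
70% of 100 mg = 70 mg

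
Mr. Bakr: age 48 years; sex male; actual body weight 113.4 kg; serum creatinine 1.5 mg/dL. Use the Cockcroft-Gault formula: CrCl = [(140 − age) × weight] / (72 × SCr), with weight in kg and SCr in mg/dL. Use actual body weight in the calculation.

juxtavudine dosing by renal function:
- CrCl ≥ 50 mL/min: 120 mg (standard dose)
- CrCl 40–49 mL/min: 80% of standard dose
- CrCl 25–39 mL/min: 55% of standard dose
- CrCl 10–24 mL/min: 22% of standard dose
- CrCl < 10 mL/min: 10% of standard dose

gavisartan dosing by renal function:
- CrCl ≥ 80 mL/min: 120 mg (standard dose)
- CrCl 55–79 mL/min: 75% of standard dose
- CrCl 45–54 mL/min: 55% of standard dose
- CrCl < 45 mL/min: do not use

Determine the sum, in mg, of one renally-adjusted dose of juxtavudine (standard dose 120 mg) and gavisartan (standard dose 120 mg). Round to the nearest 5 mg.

CrCl = (140 − 48) × 113.4 / (72 × 1.5) = 10432.8 / 108.00 ≈ 96.6 mL/min
CrCl ≈ 97 mL/min.
juxtavudine: ≥ 50 mL/min → 100% of 120 mg = 120 mg.
gavisartan: ≥ 80 mL/min → 100% of 120 mg = 120 mg.
Total = 120 + 120 = 240 mg.

240 mg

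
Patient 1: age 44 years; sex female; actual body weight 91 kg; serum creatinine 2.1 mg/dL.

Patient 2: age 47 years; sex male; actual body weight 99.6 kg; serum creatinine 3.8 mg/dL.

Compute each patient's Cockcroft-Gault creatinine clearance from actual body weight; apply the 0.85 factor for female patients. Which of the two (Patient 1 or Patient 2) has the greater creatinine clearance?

Patient 1

Patient 1: CrCl = (140 − 44) × 91 / (72 × 2.1) × 0.85 = 8736.0 / 151.20 × 0.85 ≈ 49.1 mL/min
Patient 2: CrCl = (140 − 47) × 99.6 / (72 × 3.8) = 9262.8 / 273.60 ≈ 33.9 mL/min
49.1 vs 33.9 mL/min → Patient 1 is higher.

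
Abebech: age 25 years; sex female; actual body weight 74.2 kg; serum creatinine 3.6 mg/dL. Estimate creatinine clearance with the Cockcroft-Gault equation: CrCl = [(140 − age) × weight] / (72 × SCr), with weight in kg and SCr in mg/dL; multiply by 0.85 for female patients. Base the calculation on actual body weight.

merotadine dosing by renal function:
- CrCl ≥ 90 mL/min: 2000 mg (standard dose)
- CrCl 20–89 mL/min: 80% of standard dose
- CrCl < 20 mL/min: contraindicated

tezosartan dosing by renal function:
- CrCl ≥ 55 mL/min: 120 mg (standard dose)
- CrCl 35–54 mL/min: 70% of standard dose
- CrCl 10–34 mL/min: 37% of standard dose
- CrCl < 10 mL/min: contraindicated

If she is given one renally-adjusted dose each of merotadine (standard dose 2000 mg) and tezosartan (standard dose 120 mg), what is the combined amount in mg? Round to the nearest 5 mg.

1645 mg

CrCl = (140 − 25) × 74.2 / (72 × 3.6) × 0.85 = 8533.0 / 259.20 × 0.85 ≈ 28.0 mL/min
CrCl ≈ 28 mL/min.
merotadine: 20–89 mL/min → 80% of 2000 mg = 1600 mg.
tezosartan: 10–34 mL/min → 37% of 120 mg = 44.4 mg.
Total = 1600 + 44.4 = 1644.4 mg.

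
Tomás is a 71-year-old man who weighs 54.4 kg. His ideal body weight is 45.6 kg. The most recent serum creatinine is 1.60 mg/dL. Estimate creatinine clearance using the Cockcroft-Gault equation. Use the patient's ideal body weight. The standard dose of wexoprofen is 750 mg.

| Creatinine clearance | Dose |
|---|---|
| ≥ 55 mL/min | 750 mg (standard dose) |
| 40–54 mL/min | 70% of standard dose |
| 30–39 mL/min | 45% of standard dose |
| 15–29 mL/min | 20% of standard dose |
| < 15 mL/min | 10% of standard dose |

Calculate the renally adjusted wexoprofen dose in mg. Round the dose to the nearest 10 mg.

CrCl = (140 − 71) × 45.6 / (72 × 1.6) = 3146.4 / 115.20 ≈ 27.3 mL/min
CrCl ≈ 27 mL/min → bracket 15–29 mL/min.
20% of 750 mg = 150 mg

150 mg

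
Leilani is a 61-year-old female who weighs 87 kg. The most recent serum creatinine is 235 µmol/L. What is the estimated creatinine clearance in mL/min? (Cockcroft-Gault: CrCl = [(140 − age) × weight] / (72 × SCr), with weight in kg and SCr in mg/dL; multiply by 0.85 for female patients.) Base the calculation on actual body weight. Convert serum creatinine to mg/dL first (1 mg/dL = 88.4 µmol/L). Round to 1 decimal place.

SCr = 235 / 88.4 = 2.658 mg/dL
CrCl = (140 − 61) × 87 / (72 × 2.658) × 0.85 = 6873.0 / 191.38 × 0.85 ≈ 30.5 mL/min

30.5 mL/min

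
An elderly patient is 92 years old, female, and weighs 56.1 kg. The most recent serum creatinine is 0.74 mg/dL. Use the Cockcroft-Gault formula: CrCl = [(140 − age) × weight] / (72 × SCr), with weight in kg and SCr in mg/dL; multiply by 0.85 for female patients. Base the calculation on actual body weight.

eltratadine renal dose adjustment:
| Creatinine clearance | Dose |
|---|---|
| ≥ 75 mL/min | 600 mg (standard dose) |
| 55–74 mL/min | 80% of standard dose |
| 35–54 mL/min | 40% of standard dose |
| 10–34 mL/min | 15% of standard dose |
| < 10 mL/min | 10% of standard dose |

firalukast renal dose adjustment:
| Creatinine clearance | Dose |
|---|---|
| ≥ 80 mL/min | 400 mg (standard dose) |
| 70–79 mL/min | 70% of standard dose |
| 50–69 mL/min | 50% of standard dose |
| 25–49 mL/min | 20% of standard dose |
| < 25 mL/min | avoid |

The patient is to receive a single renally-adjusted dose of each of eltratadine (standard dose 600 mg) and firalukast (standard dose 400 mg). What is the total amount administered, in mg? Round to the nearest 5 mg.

320 mg

CrCl = (140 − 92) × 56.1 / (72 × 0.74) × 0.85 = 2692.8 / 53.28 × 0.85 ≈ 43.0 mL/min
CrCl ≈ 43 mL/min.
eltratadine: 35–54 mL/min → 40% of 600 mg = 240 mg.
firalukast: 25–49 mL/min → 20% of 400 mg = 80 mg.
Total = 240 + 80 = 320 mg.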